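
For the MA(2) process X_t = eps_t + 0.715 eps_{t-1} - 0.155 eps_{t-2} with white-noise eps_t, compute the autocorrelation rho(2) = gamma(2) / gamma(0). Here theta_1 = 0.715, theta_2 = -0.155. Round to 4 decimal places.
\rho(2) = -0.1010

For an MA(q) process with theta_0 = 1, the autocovariance is
  gamma(k) = sigma^2 * sum_{i=0..q-k} theta_i * theta_{i+k},
and rho(k) = gamma(k) / gamma(0). Sigma^2 cancels.
  numerator   = (1)*(-0.155) = -0.155.
  denominator = (1)^2 + (0.715)^2 + (-0.155)^2 = 1.53525.
  rho(2) = -0.155 / 1.53525 = -0.1010.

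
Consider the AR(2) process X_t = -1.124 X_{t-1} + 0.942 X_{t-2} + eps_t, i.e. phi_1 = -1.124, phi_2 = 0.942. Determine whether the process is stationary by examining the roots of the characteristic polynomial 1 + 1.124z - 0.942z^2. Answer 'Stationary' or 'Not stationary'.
\text{Not stationary}

The AR(p) characteristic polynomial is P(z) = 1 + 1.124z - 0.942z^2.
Stationarity requires all roots to lie outside the unit circle, i.e. |z| > 1 for every root.
Set 1 + (1.124) z + (-0.942) z^2 = 0, i.e. a z^2 + b z + c = 0 with a = -0.942, b = 1.124, c = 1.
Discriminant D = b^2 - 4ac = (1.124)^2 - 4*(-0.942)*1 = 1.263376 - (-3.768) = 5.031376.
D >= 0, so the roots are real: z = (-b +/- sqrt(D)) / (2a) = (-1.124 +/- 2.243073) / (-1.884).
  z_1 = (-1.124 + 2.243073) / (-1.884) = -0.594,   |z_1| = 0.594.
  z_2 = (-1.124 - 2.243073) / (-1.884) = 1.7872,   |z_2| = 1.7872.
Moduli of all roots: 0.5940, 1.7872.
All moduli strictly greater than 1? No.
Verdict: Not stationary.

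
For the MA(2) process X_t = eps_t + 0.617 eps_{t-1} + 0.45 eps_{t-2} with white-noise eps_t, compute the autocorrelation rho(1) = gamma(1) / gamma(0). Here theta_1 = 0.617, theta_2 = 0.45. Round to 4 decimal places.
\rho(1) = 0.5651

For an MA(q) process with theta_0 = 1, the autocovariance is
  gamma(k) = sigma^2 * sum_{i=0..q-k} theta_i * theta_{i+k},
and rho(k) = gamma(k) / gamma(0). Sigma^2 cancels.
  numerator   = (1)*(0.617) + (0.617)*(0.45) = 0.89465.
  denominator = (1)^2 + (0.617)^2 + (0.45)^2 = 1.583189.
  rho(1) = 0.89465 / 1.583189 = 0.5651.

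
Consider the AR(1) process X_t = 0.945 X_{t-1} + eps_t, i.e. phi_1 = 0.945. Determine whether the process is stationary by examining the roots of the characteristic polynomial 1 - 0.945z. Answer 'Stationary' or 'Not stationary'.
\text{Stationary}

The AR(p) characteristic polynomial is P(z) = 1 - 0.945z.
Stationarity requires all roots to lie outside the unit circle, i.e. |z| > 1 for every root.
This is linear in z: 1 + (-0.945) z = 0  =>  z = -1/(-0.945) = 1.058201,  |z| = 1.058201.
Moduli of all roots: 1.0582.
All moduli strictly greater than 1? Yes.
Verdict: Stationary.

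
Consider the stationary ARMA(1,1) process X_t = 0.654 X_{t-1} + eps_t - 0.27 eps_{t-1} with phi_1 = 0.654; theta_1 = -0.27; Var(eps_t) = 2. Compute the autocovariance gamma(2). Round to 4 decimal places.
\gamma(2) = 0.7227

Multiply the model equation by X_{t-k} and take expectations. With theta_0 = psi_0 = 1 and psi_j the MA(infinity) weights, this gives
  gamma(k) - sum_i phi_i gamma(k-i) = c_k,
  c_k = sigma^2 * sum_{j=k..q} theta_j psi_{j-k}   (c_k = 0 for k > q),
using gamma(-m) = gamma(m).
psi-weights needed (psi_j = theta_j + sum_i phi_i psi_{j-i}):
  psi_1 = theta_1 + phi_1 = -0.27 + (0.654) = 0.384
Right-hand sides:
  c_0 = sigma^2 (1 + theta_1 psi_1) = 2 * (1 + (-0.27)(0.384)) = 2 * 0.89632 = 1.79264
  c_1 = sigma^2 theta_1 = 2 * (-0.27) = -0.54
  c_2 = 0
Equations for k = 0 and k = 1 (AR order 1):
  gamma(0) = phi_1 gamma(1) + c_0
  gamma(1) = phi_1 gamma(0) + c_1
Substituting the second into the first: gamma(0) (1 - phi_1^2) = c_0 + phi_1 c_1, so
  gamma(0) = (c_0 + phi_1 c_1) / (1 - phi_1^2) = (1.79264 + (0.654)(-0.54)) / (1 - (0.654)^2) = 1.43948 / 0.572284 = 2.515325.
  gamma(1) = phi_1 gamma(0) + c_1 = (0.654)(2.515325) + (-0.54) = 1.105022.
For k = 2 (> q): gamma(2) = phi_1 gamma(1) = (0.654)(1.105022) = 0.722685.
Therefore gamma(2) = 0.7227 (to 4 decimal places).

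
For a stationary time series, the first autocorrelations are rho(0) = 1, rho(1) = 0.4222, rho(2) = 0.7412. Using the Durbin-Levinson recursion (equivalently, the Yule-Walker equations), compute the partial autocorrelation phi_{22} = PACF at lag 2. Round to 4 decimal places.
\phi_{22} = 0.6851

The PACF at lag k is phi_{kk}, the last component of the solution
to the Yule-Walker system G_k phi = r_k where
  (G_k)_{ij} = rho(|i - j|), (r_k)_i = rho(i), i,j = 1..k.
Equivalently, Durbin-Levinson gives phi_{kk} iteratively:
  phi_{11} = rho(1)
  phi_{kk} = [rho(k) - sum_{j=1..k-1} phi_{k-1,j} rho(k-j)]
            / [1 - sum_{j=1..k-1} phi_{k-1,j} rho(j)],
  phi_{k,j} = phi_{k-1,j} - phi_{kk} phi_{k-1,k-j},  j = 1..k-1.
Step k = 1:
  phi_11 = rho(1) = 0.4222.
Step k = 2:
  phi_22 = [rho(2) - phi_11 rho(1)] / [1 - phi_11 rho(1)] = [0.7412 - (0.4222)(0.4222)] / [1 - (0.4222)(0.4222)]
         = 0.56294716 / 0.82174716 = 0.6851.
Therefore phi_{22} = 0.6851.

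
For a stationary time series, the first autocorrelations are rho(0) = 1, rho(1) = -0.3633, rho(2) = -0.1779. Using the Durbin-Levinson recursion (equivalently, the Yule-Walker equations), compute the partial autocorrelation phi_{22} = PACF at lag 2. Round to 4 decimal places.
\phi_{22} = -0.3570

The PACF at lag k is phi_{kk}, the last component of the solution
to the Yule-Walker system G_k phi = r_k where
  (G_k)_{ij} = rho(|i - j|), (r_k)_i = rho(i), i,j = 1..k.
Equivalently, Durbin-Levinson gives phi_{kk} iteratively:
  phi_{11} = rho(1)
  phi_{kk} = [rho(k) - sum_{j=1..k-1} phi_{k-1,j} rho(k-j)]
            / [1 - sum_{j=1..k-1} phi_{k-1,j} rho(j)],
  phi_{k,j} = phi_{k-1,j} - phi_{kk} phi_{k-1,k-j},  j = 1..k-1.
Step k = 1:
  phi_11 = rho(1) = -0.3633.
Step k = 2:
  phi_22 = [rho(2) - phi_11 rho(1)] / [1 - phi_11 rho(1)] = [-0.1779 - (-0.3633)(-0.3633)] / [1 - (-0.3633)(-0.3633)]
         = -0.30988689 / 0.86801311 = -0.357.
Therefore phi_{22} = -0.3570.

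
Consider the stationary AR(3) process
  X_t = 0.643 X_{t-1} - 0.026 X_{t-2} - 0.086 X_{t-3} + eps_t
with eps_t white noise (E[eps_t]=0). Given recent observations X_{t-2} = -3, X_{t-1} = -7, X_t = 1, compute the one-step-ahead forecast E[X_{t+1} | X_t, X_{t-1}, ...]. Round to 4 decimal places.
E[X_{t+1} \mid \mathcal F_t] = 1.0830

For an AR(p) model X_t = c + sum_i phi_i X_{t-i} + eps_t, the
one-step-ahead conditional mean is
  E[X_{t+1} | X_t, ...] = c + sum_i phi_i X_{t+1-i}.
Substitute known values:
  E[X_{t+1} | ...] = (0.643) * (1) + (-0.026) * (-7) + (-0.086) * (-3)
                   = 1.0830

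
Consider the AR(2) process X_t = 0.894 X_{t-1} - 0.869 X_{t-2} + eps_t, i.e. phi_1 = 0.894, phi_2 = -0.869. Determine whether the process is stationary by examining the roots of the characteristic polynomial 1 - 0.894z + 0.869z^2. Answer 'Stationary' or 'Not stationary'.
\text{Stationary}

The AR(p) characteristic polynomial is P(z) = 1 - 0.894z + 0.869z^2.
Stationarity requires all roots to lie outside the unit circle, i.e. |z| > 1 for every root.
Set 1 + (-0.894) z + (0.869) z^2 = 0, i.e. a z^2 + b z + c = 0 with a = 0.869, b = -0.894, c = 1.
Discriminant D = b^2 - 4ac = (-0.894)^2 - 4*(0.869)*1 = 0.799236 - (3.476) = -2.676764.
D < 0, so the roots are the complex-conjugate pair z = (-b +/- i sqrt(-D)) / (2a) = 0.5144 +/- 0.9414i.
For a conjugate pair |z|^2 = z * conj(z) = (product of roots) = c/a = 1/(0.869) = 1.150748, so |z| = sqrt(1.150748) = 1.0727 for both roots.
Moduli of all roots: 1.0727, 1.0727.
All moduli strictly greater than 1? Yes.
Verdict: Stationary.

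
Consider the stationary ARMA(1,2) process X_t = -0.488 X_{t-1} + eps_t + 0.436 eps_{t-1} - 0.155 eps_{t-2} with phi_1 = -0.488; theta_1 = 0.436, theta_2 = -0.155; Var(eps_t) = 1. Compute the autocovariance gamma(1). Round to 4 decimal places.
\gamma(1) = -0.0560

Multiply the model equation by X_{t-k} and take expectations. With theta_0 = psi_0 = 1 and psi_j the MA(infinity) weights, this gives
  gamma(k) - sum_i phi_i gamma(k-i) = c_k,
  c_k = sigma^2 * sum_{j=k..q} theta_j psi_{j-k}   (c_k = 0 for k > q),
using gamma(-m) = gamma(m).
psi-weights needed (psi_j = theta_j + sum_i phi_i psi_{j-i}):
  psi_1 = theta_1 + phi_1 = 0.436 + (-0.488) = -0.052
  psi_2 = theta_2 + phi_1 psi_1 = -0.155 + (-0.488)(-0.052) = -0.129624
Right-hand sides:
  c_0 = sigma^2 (1 + theta_1 psi_1 + theta_2 psi_2) = 1 * (1 + (0.436)(-0.052) + (-0.155)(-0.129624)) = 1 * 0.99742 = 0.99742
  c_1 = sigma^2 (theta_1 + theta_2 psi_1) = 1 * (0.436 + (-0.155)(-0.052)) = 0.44406
  c_2 = sigma^2 theta_2 = 1 * (-0.155) = -0.155
Equations for k = 0 and k = 1 (AR order 1):
  gamma(0) = phi_1 gamma(1) + c_0
  gamma(1) = phi_1 gamma(0) + c_1
Substituting the second into the first: gamma(0) (1 - phi_1^2) = c_0 + phi_1 c_1, so
  gamma(0) = (c_0 + phi_1 c_1) / (1 - phi_1^2) = (0.99742 + (-0.488)(0.44406)) / (1 - (-0.488)^2) = 0.780718 / 0.761856 = 1.024759.
  gamma(1) = phi_1 gamma(0) + c_1 = (-0.488)(1.024759) + (0.44406) = -0.056022.
Therefore gamma(1) = -0.0560 (to 4 decimal places).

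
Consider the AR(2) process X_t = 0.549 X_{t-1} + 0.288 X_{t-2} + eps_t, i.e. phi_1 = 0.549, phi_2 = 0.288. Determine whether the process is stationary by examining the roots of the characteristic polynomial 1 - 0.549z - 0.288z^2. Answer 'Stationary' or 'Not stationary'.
\text{Stationary}

The AR(p) characteristic polynomial is P(z) = 1 - 0.549z - 0.288z^2.
Stationarity requires all roots to lie outside the unit circle, i.e. |z| > 1 for every root.
Set 1 + (-0.549) z + (-0.288) z^2 = 0, i.e. a z^2 + b z + c = 0 with a = -0.288, b = -0.549, c = 1.
Discriminant D = b^2 - 4ac = (-0.549)^2 - 4*(-0.288)*1 = 0.301401 - (-1.152) = 1.453401.
D >= 0, so the roots are real: z = (-b +/- sqrt(D)) / (2a) = (0.549 +/- 1.205571) / (-0.576).
  z_1 = (0.549 + 1.205571) / (-0.576) = -3.0461,   |z_1| = 3.0461.
  z_2 = (0.549 - 1.205571) / (-0.576) = 1.1399,   |z_2| = 1.1399.
Moduli of all roots: 3.0461, 1.1399.
All moduli strictly greater than 1? Yes.
Verdict: Stationary.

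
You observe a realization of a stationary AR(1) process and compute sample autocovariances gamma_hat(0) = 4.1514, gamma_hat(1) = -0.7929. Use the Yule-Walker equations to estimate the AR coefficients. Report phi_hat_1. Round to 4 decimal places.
\hat\phi_{1} = -0.1910

The Yule-Walker equations for an AR(p) process read, in matrix form,
  Gamma_p phi = r_p,   with   (Gamma_p)_{ij} = gamma(|i - j|),
                       (r_p)_i = gamma(i),   i,j = 1..p.
Substitute the sample gammas (Toeplitz matrix and right-hand side of size 1):
  Gamma_p = [[4.1514]]
  r_p     = [-0.7929]
With p = 1 this is the single equation gamma(0) phi_1 = gamma(1):
  phi_hat_1 = gamma(1) / gamma(0) = -0.7929 / 4.1514 = -0.1910.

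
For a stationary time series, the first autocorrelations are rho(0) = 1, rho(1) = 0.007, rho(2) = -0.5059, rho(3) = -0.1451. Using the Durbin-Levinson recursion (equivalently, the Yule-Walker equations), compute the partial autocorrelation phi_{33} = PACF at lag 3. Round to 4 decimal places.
\phi_{33} = -0.1831

The PACF at lag k is phi_{kk}, the last component of the solution
to the Yule-Walker system G_k phi = r_k where
  (G_k)_{ij} = rho(|i - j|), (r_k)_i = rho(i), i,j = 1..k.
Equivalently, Durbin-Levinson gives phi_{kk} iteratively:
  phi_{11} = rho(1)
  phi_{kk} = [rho(k) - sum_{j=1..k-1} phi_{k-1,j} rho(k-j)]
            / [1 - sum_{j=1..k-1} phi_{k-1,j} rho(j)],
  phi_{k,j} = phi_{k-1,j} - phi_{kk} phi_{k-1,k-j},  j = 1..k-1.
Step k = 1:
  phi_11 = rho(1) = 0.007.
Step k = 2:
  phi_22 = [rho(2) - phi_11 rho(1)] / [1 - phi_11 rho(1)] = [-0.5059 - (0.007)(0.007)] / [1 - (0.007)(0.007)]
         = -0.505949 / 0.999951 = -0.505974.
  Update: phi_21 = phi_11 - phi_22 phi_11 = 0.007 - (-0.505974)(0.007) = 0.010542.
Step k = 3:
  phi_33 = [rho(3) - phi_21 rho(2) - phi_22 rho(1)] / [1 - phi_21 rho(1) - phi_22 rho(2)]
    numerator   = -0.1451 - (0.010542)(-0.5059) - (-0.505974)(0.007) = -0.13622508
    denominator = 1 - (0.010542)(0.007) - (-0.505974)(-0.5059) = 0.74395407
  phi_33 = -0.13622508 / 0.74395407 = -0.1831.
Therefore phi_{33} = -0.1831.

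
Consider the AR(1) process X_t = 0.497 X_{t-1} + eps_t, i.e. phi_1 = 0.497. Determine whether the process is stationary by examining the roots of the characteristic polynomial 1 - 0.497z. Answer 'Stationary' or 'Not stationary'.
\text{Stationary}

The AR(p) characteristic polynomial is P(z) = 1 - 0.497z.
Stationarity requires all roots to lie outside the unit circle, i.e. |z| > 1 for every root.
This is linear in z: 1 + (-0.497) z = 0  =>  z = -1/(-0.497) = 2.012072,  |z| = 2.012072.
Moduli of all roots: 2.0121.
All moduli strictly greater than 1? Yes.
Verdict: Stationary.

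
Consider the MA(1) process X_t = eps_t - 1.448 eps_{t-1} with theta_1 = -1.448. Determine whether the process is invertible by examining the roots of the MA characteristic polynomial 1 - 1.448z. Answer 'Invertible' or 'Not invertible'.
\text{Not invertible}

The MA(q) characteristic polynomial is P(z) = 1 - 1.448z.
Invertibility requires all roots to lie outside the unit circle, i.e. |z| > 1 for every root.
This is linear in z: 1 + (-1.448) z = 0  =>  z = -1/(-1.448) = 0.690608,  |z| = 0.690608.
Moduli of all roots: 0.6906.
All moduli strictly greater than 1? No.
Verdict: Not invertible.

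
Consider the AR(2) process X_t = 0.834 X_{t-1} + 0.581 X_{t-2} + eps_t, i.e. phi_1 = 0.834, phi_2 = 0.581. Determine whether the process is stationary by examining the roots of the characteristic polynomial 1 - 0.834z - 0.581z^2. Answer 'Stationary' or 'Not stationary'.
\text{Not stationary}

The AR(p) characteristic polynomial is P(z) = 1 - 0.834z - 0.581z^2.
Stationarity requires all roots to lie outside the unit circle, i.e. |z| > 1 for every root.
Set 1 + (-0.834) z + (-0.581) z^2 = 0, i.e. a z^2 + b z + c = 0 with a = -0.581, b = -0.834, c = 1.
Discriminant D = b^2 - 4ac = (-0.834)^2 - 4*(-0.581)*1 = 0.695556 - (-2.324) = 3.019556.
D >= 0, so the roots are real: z = (-b +/- sqrt(D)) / (2a) = (0.834 +/- 1.737687) / (-1.162).
  z_1 = (0.834 + 1.737687) / (-1.162) = -2.2132,   |z_1| = 2.2132.
  z_2 = (0.834 - 1.737687) / (-1.162) = 0.7777,   |z_2| = 0.7777.
Moduli of all roots: 2.2132, 0.7777.
All moduli strictly greater than 1? No.
Verdict: Not stationary.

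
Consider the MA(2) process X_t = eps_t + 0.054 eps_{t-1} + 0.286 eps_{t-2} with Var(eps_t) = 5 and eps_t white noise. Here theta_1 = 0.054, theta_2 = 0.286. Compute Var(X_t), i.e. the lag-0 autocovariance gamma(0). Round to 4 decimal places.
\gamma(0) = 5.4236

For an MA(q) process X_t = eps_t + sum_i theta_i eps_{t-i} with
Var(eps_t) = sigma^2, the variance is
  gamma(0) = sigma^2 * (1 + sum_i theta_i^2).
  sum_i theta_i^2 = (0.054)^2 + (0.286)^2 = 0.002916 + 0.081796 = 0.084712.
  gamma(0) = 5 * (1 + 0.084712) = 5 * 1.084712 = 5.42356, which rounds to 5.4236.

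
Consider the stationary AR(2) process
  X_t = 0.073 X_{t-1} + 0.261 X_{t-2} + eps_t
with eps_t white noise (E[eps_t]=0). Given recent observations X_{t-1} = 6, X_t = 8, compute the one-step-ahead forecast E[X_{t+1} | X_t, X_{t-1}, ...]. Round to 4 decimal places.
E[X_{t+1} \mid \mathcal F_t] = 2.1500

For an AR(p) model X_t = c + sum_i phi_i X_{t-i} + eps_t, the
one-step-ahead conditional mean is
  E[X_{t+1} | X_t, ...] = c + sum_i phi_i X_{t+1-i}.
Substitute known values:
  E[X_{t+1} | ...] = (0.073) * (8) + (0.261) * (6)
                   = 2.1500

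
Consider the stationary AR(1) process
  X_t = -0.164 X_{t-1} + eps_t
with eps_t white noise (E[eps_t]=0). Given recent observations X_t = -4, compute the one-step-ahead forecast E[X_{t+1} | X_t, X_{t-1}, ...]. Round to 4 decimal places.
E[X_{t+1} \mid \mathcal F_t] = 0.6560

For an AR(p) model X_t = c + sum_i phi_i X_{t-i} + eps_t, the
one-step-ahead conditional mean is
  E[X_{t+1} | X_t, ...] = c + sum_i phi_i X_{t+1-i}.
Substitute known values:
  E[X_{t+1} | ...] = (-0.164) * (-4)
                   = 0.6560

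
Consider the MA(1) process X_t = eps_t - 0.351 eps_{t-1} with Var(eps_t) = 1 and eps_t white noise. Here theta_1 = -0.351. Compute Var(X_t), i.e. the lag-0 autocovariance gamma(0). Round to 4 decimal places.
\gamma(0) = 1.1232

For an MA(q) process X_t = eps_t + sum_i theta_i eps_{t-i} with
Var(eps_t) = sigma^2, the variance is
  gamma(0) = sigma^2 * (1 + sum_i theta_i^2).
  sum_i theta_i^2 = (-0.351)^2 = 0.123201.
  gamma(0) = 1 * (1 + 0.123201) = 1 * 1.123201 = 1.123201, which rounds to 1.1232.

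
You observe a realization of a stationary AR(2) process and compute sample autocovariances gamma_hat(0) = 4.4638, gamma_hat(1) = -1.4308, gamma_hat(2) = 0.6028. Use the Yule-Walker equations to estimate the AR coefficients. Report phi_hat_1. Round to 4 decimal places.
\hat\phi_{1} = -0.3090

The Yule-Walker equations for an AR(p) process read, in matrix form,
  Gamma_p phi = r_p,   with   (Gamma_p)_{ij} = gamma(|i - j|),
                       (r_p)_i = gamma(i),   i,j = 1..p.
Substitute the sample gammas (Toeplitz matrix and right-hand side of size 2):
  Gamma_p = [[4.4638, -1.4308], [-1.4308, 4.4638]]
  r_p     = [-1.4308, 0.6028]
Written out:
  4.4638 phi_1 - 1.4308 phi_2 = -1.4308
  -1.4308 phi_1 + 4.4638 phi_2 = 0.6028
Solve by Cramer's rule:
  det = gamma(0)^2 - gamma(1)^2 = (4.4638)^2 - (-1.4308)^2 = 19.92551044 - 2.04718864 = 17.8783218
  phi_hat_1 = [gamma(1) gamma(0) - gamma(1) gamma(2)] / det = [(-1.4308)(4.4638) - (-1.4308)(0.6028)] / 17.8783218 = -5.5243188 / 17.8783218 = -0.309
  phi_hat_2 = [gamma(0) gamma(2) - gamma(1)^2] / det = [(4.4638)(0.6028) - (-1.4308)^2] / 17.8783218 = 0.64359 / 17.8783218 = 0.036
So phi_hat = [-0.3090, 0.0360].
Therefore phi_hat_1 = -0.3090.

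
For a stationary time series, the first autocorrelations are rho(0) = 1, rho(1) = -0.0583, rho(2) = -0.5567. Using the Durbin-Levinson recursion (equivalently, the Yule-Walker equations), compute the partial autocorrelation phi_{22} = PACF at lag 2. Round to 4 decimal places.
\phi_{22} = -0.5620

The PACF at lag k is phi_{kk}, the last component of the solution
to the Yule-Walker system G_k phi = r_k where
  (G_k)_{ij} = rho(|i - j|), (r_k)_i = rho(i), i,j = 1..k.
Equivalently, Durbin-Levinson gives phi_{kk} iteratively:
  phi_{11} = rho(1)
  phi_{kk} = [rho(k) - sum_{j=1..k-1} phi_{k-1,j} rho(k-j)]
            / [1 - sum_{j=1..k-1} phi_{k-1,j} rho(j)],
  phi_{k,j} = phi_{k-1,j} - phi_{kk} phi_{k-1,k-j},  j = 1..k-1.
Step k = 1:
  phi_11 = rho(1) = -0.0583.
Step k = 2:
  phi_22 = [rho(2) - phi_11 rho(1)] / [1 - phi_11 rho(1)] = [-0.5567 - (-0.0583)(-0.0583)] / [1 - (-0.0583)(-0.0583)]
         = -0.56009889 / 0.99660111 = -0.562.
Therefore phi_{22} = -0.5620.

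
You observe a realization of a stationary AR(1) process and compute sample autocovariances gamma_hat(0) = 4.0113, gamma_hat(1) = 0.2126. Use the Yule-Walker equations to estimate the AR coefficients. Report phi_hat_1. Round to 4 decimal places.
\hat\phi_{1} = 0.0530

The Yule-Walker equations for an AR(p) process read, in matrix form,
  Gamma_p phi = r_p,   with   (Gamma_p)_{ij} = gamma(|i - j|),
                       (r_p)_i = gamma(i),   i,j = 1..p.
Substitute the sample gammas (Toeplitz matrix and right-hand side of size 1):
  Gamma_p = [[4.0113]]
  r_p     = [0.2126]
With p = 1 this is the single equation gamma(0) phi_1 = gamma(1):
  phi_hat_1 = gamma(1) / gamma(0) = 0.2126 / 4.0113 = 0.0530.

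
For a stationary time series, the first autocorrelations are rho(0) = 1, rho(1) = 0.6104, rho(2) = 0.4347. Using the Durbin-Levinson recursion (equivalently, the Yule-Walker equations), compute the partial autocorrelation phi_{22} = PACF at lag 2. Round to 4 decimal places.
\phi_{22} = 0.0990

The PACF at lag k is phi_{kk}, the last component of the solution
to the Yule-Walker system G_k phi = r_k where
  (G_k)_{ij} = rho(|i - j|), (r_k)_i = rho(i), i,j = 1..k.
Equivalently, Durbin-Levinson gives phi_{kk} iteratively:
  phi_{11} = rho(1)
  phi_{kk} = [rho(k) - sum_{j=1..k-1} phi_{k-1,j} rho(k-j)]
            / [1 - sum_{j=1..k-1} phi_{k-1,j} rho(j)],
  phi_{k,j} = phi_{k-1,j} - phi_{kk} phi_{k-1,k-j},  j = 1..k-1.
Step k = 1:
  phi_11 = rho(1) = 0.6104.
Step k = 2:
  phi_22 = [rho(2) - phi_11 rho(1)] / [1 - phi_11 rho(1)] = [0.4347 - (0.6104)(0.6104)] / [1 - (0.6104)(0.6104)]
         = 0.06211184 / 0.62741184 = 0.099.
Therefore phi_{22} = 0.0990.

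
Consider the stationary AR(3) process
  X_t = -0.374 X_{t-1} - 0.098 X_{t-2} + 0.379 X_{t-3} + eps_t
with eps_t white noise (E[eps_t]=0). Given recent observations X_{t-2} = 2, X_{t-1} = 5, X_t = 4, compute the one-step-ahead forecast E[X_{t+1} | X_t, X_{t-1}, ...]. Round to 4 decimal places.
E[X_{t+1} \mid \mathcal F_t] = -1.2280

For an AR(p) model X_t = c + sum_i phi_i X_{t-i} + eps_t, the
one-step-ahead conditional mean is
  E[X_{t+1} | X_t, ...] = c + sum_i phi_i X_{t+1-i}.
Substitute known values:
  E[X_{t+1} | ...] = (-0.374) * (4) + (-0.098) * (5) + (0.379) * (2)
                   = -1.2280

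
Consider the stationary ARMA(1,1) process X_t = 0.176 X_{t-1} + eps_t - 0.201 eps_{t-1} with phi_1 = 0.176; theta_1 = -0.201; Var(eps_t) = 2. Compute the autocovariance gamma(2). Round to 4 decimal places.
\gamma(2) = -0.0088

Multiply the model equation by X_{t-k} and take expectations. With theta_0 = psi_0 = 1 and psi_j the MA(infinity) weights, this gives
  gamma(k) - sum_i phi_i gamma(k-i) = c_k,
  c_k = sigma^2 * sum_{j=k..q} theta_j psi_{j-k}   (c_k = 0 for k > q),
using gamma(-m) = gamma(m).
psi-weights needed (psi_j = theta_j + sum_i phi_i psi_{j-i}):
  psi_1 = theta_1 + phi_1 = -0.201 + (0.176) = -0.025
Right-hand sides:
  c_0 = sigma^2 (1 + theta_1 psi_1) = 2 * (1 + (-0.201)(-0.025)) = 2 * 1.005025 = 2.01005
  c_1 = sigma^2 theta_1 = 2 * (-0.201) = -0.402
  c_2 = 0
Equations for k = 0 and k = 1 (AR order 1):
  gamma(0) = phi_1 gamma(1) + c_0
  gamma(1) = phi_1 gamma(0) + c_1
Substituting the second into the first: gamma(0) (1 - phi_1^2) = c_0 + phi_1 c_1, so
  gamma(0) = (c_0 + phi_1 c_1) / (1 - phi_1^2) = (2.01005 + (0.176)(-0.402)) / (1 - (0.176)^2) = 1.939298 / 0.969024 = 2.00129.
  gamma(1) = phi_1 gamma(0) + c_1 = (0.176)(2.00129) + (-0.402) = -0.049773.
For k = 2 (> q): gamma(2) = phi_1 gamma(1) = (0.176)(-0.049773) = -0.00876.
Therefore gamma(2) = -0.0088 (to 4 decimal places).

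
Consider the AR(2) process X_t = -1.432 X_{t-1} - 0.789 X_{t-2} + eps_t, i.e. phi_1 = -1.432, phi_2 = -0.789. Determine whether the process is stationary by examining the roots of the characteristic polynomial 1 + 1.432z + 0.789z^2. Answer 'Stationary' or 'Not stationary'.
\text{Stationary}

The AR(p) characteristic polynomial is P(z) = 1 + 1.432z + 0.789z^2.
Stationarity requires all roots to lie outside the unit circle, i.e. |z| > 1 for every root.
Set 1 + (1.432) z + (0.789) z^2 = 0, i.e. a z^2 + b z + c = 0 with a = 0.789, b = 1.432, c = 1.
Discriminant D = b^2 - 4ac = (1.432)^2 - 4*(0.789)*1 = 2.050624 - (3.156) = -1.105376.
D < 0, so the roots are the complex-conjugate pair z = (-b +/- i sqrt(-D)) / (2a) = -0.9075 +/- 0.6663i.
For a conjugate pair |z|^2 = z * conj(z) = (product of roots) = c/a = 1/(0.789) = 1.267427, so |z| = sqrt(1.267427) = 1.1258 for both roots.
Moduli of all roots: 1.1258, 1.1258.
All moduli strictly greater than 1? Yes.
Verdict: Stationary.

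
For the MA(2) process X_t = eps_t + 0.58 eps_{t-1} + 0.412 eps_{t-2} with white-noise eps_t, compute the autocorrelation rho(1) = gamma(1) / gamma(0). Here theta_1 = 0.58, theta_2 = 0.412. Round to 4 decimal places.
\rho(1) = 0.5437

For an MA(q) process with theta_0 = 1, the autocovariance is
  gamma(k) = sigma^2 * sum_{i=0..q-k} theta_i * theta_{i+k},
and rho(k) = gamma(k) / gamma(0). Sigma^2 cancels.
  numerator   = (1)*(0.58) + (0.58)*(0.412) = 0.81896.
  denominator = (1)^2 + (0.58)^2 + (0.412)^2 = 1.506144.
  rho(1) = 0.81896 / 1.506144 = 0.5437.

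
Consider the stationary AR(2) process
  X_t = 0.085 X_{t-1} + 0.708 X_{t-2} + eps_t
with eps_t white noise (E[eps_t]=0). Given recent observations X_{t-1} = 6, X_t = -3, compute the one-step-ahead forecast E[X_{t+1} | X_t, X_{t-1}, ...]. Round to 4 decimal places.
E[X_{t+1} \mid \mathcal F_t] = 3.9930

For an AR(p) model X_t = c + sum_i phi_i X_{t-i} + eps_t, the
one-step-ahead conditional mean is
  E[X_{t+1} | X_t, ...] = c + sum_i phi_i X_{t+1-i}.
Substitute known values:
  E[X_{t+1} | ...] = (0.085) * (-3) + (0.708) * (6)
                   = 3.9930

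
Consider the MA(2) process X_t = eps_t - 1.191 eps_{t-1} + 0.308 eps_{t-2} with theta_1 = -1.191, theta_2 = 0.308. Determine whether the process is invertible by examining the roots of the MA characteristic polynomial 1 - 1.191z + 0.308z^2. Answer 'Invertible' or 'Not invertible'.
\text{Invertible}

The MA(q) characteristic polynomial is P(z) = 1 - 1.191z + 0.308z^2.
Invertibility requires all roots to lie outside the unit circle, i.e. |z| > 1 for every root.
Set 1 + (-1.191) z + (0.308) z^2 = 0, i.e. a z^2 + b z + c = 0 with a = 0.308, b = -1.191, c = 1.
Discriminant D = b^2 - 4ac = (-1.191)^2 - 4*(0.308)*1 = 1.418481 - (1.232) = 0.186481.
D >= 0, so the roots are real: z = (-b +/- sqrt(D)) / (2a) = (1.191 +/- 0.431834) / (0.616).
  z_1 = (1.191 + 0.431834) / (0.616) = 2.6345,   |z_1| = 2.6345.
  z_2 = (1.191 - 0.431834) / (0.616) = 1.2324,   |z_2| = 1.2324.
Moduli of all roots: 2.6345, 1.2324.
All moduli strictly greater than 1? Yes.
Verdict: Invertible.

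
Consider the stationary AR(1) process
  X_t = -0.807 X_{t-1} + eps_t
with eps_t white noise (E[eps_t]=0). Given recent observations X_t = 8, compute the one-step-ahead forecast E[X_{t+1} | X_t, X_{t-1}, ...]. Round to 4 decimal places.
E[X_{t+1} \mid \mathcal F_t] = -6.4560

For an AR(p) model X_t = c + sum_i phi_i X_{t-i} + eps_t, the
one-step-ahead conditional mean is
  E[X_{t+1} | X_t, ...] = c + sum_i phi_i X_{t+1-i}.
Substitute known values:
  E[X_{t+1} | ...] = (-0.807) * (8)
                   = -6.4560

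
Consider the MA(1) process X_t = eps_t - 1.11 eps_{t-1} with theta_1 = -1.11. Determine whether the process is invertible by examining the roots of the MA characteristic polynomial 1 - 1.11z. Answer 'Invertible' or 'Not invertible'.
\text{Not invertible}

The MA(q) characteristic polynomial is P(z) = 1 - 1.11z.
Invertibility requires all roots to lie outside the unit circle, i.e. |z| > 1 for every root.
This is linear in z: 1 + (-1.11) z = 0  =>  z = -1/(-1.11) = 0.900901,  |z| = 0.900901.
Moduli of all roots: 0.9009.
All moduli strictly greater than 1? No.
Verdict: Not invertible.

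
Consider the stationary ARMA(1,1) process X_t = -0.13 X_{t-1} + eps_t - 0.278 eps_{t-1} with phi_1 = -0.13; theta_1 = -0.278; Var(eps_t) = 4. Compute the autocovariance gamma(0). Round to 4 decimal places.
\gamma(0) = 4.6773

Multiply the model equation by X_{t-k} and take expectations. With theta_0 = psi_0 = 1 and psi_j the MA(infinity) weights, this gives
  gamma(k) - sum_i phi_i gamma(k-i) = c_k,
  c_k = sigma^2 * sum_{j=k..q} theta_j psi_{j-k}   (c_k = 0 for k > q),
using gamma(-m) = gamma(m).
psi-weights needed (psi_j = theta_j + sum_i phi_i psi_{j-i}):
  psi_1 = theta_1 + phi_1 = -0.278 + (-0.13) = -0.408
Right-hand sides:
  c_0 = sigma^2 (1 + theta_1 psi_1) = 4 * (1 + (-0.278)(-0.408)) = 4 * 1.113424 = 4.453696
  c_1 = sigma^2 theta_1 = 4 * (-0.278) = -1.112
  c_2 = 0
Equations for k = 0 and k = 1 (AR order 1):
  gamma(0) = phi_1 gamma(1) + c_0
  gamma(1) = phi_1 gamma(0) + c_1
Substituting the second into the first: gamma(0) (1 - phi_1^2) = c_0 + phi_1 c_1, so
  gamma(0) = (c_0 + phi_1 c_1) / (1 - phi_1^2) = (4.453696 + (-0.13)(-1.112)) / (1 - (-0.13)^2) = 4.598256 / 0.9831 = 4.677302.
Therefore gamma(0) = 4.6773 (to 4 decimal places).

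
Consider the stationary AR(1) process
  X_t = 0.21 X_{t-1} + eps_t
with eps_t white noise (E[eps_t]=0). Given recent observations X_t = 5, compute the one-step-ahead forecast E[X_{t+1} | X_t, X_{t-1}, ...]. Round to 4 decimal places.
E[X_{t+1} \mid \mathcal F_t] = 1.0500

For an AR(p) model X_t = c + sum_i phi_i X_{t-i} + eps_t, the
one-step-ahead conditional mean is
  E[X_{t+1} | X_t, ...] = c + sum_i phi_i X_{t+1-i}.
Substitute known values:
  E[X_{t+1} | ...] = (0.21) * (5)
                   = 1.0500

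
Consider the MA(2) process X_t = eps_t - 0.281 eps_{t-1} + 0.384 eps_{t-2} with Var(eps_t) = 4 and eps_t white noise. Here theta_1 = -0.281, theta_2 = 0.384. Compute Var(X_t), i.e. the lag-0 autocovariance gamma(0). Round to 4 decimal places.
\gamma(0) = 4.9057

For an MA(q) process X_t = eps_t + sum_i theta_i eps_{t-i} with
Var(eps_t) = sigma^2, the variance is
  gamma(0) = sigma^2 * (1 + sum_i theta_i^2).
  sum_i theta_i^2 = (-0.281)^2 + (0.384)^2 = 0.078961 + 0.147456 = 0.226417.
  gamma(0) = 4 * (1 + 0.226417) = 4 * 1.226417 = 4.905668, which rounds to 4.9057.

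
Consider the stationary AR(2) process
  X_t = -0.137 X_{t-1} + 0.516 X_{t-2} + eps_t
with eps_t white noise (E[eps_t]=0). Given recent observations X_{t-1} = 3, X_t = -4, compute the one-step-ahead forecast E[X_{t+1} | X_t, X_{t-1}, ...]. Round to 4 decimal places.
E[X_{t+1} \mid \mathcal F_t] = 2.0960

For an AR(p) model X_t = c + sum_i phi_i X_{t-i} + eps_t, the
one-step-ahead conditional mean is
  E[X_{t+1} | X_t, ...] = c + sum_i phi_i X_{t+1-i}.
Substitute known values:
  E[X_{t+1} | ...] = (-0.137) * (-4) + (0.516) * (3)
                   = 2.0960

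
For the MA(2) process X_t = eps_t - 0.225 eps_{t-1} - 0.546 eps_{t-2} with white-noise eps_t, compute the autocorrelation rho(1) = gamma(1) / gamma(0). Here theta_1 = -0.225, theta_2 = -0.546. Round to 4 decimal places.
\rho(1) = -0.0757

For an MA(q) process with theta_0 = 1, the autocovariance is
  gamma(k) = sigma^2 * sum_{i=0..q-k} theta_i * theta_{i+k},
and rho(k) = gamma(k) / gamma(0). Sigma^2 cancels.
  numerator   = (1)*(-0.225) + (-0.225)*(-0.546) = -0.10215.
  denominator = (1)^2 + (-0.225)^2 + (-0.546)^2 = 1.348741.
  rho(1) = -0.10215 / 1.348741 = -0.0757.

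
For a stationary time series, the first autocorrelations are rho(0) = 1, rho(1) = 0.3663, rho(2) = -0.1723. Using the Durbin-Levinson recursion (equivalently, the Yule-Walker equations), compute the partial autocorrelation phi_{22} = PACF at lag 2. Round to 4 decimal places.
\phi_{22} = -0.3540

The PACF at lag k is phi_{kk}, the last component of the solution
to the Yule-Walker system G_k phi = r_k where
  (G_k)_{ij} = rho(|i - j|), (r_k)_i = rho(i), i,j = 1..k.
Equivalently, Durbin-Levinson gives phi_{kk} iteratively:
  phi_{11} = rho(1)
  phi_{kk} = [rho(k) - sum_{j=1..k-1} phi_{k-1,j} rho(k-j)]
            / [1 - sum_{j=1..k-1} phi_{k-1,j} rho(j)],
  phi_{k,j} = phi_{k-1,j} - phi_{kk} phi_{k-1,k-j},  j = 1..k-1.
Step k = 1:
  phi_11 = rho(1) = 0.3663.
Step k = 2:
  phi_22 = [rho(2) - phi_11 rho(1)] / [1 - phi_11 rho(1)] = [-0.1723 - (0.3663)(0.3663)] / [1 - (0.3663)(0.3663)]
         = -0.30647569 / 0.86582431 = -0.354.
Therefore phi_{22} = -0.3540.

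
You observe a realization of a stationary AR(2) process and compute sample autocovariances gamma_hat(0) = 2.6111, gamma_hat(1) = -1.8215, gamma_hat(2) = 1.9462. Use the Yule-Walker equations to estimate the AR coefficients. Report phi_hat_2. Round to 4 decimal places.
\hat\phi_{2} = 0.5040

The Yule-Walker equations for an AR(p) process read, in matrix form,
  Gamma_p phi = r_p,   with   (Gamma_p)_{ij} = gamma(|i - j|),
                       (r_p)_i = gamma(i),   i,j = 1..p.
Substitute the sample gammas (Toeplitz matrix and right-hand side of size 2):
  Gamma_p = [[2.6111, -1.8215], [-1.8215, 2.6111]]
  r_p     = [-1.8215, 1.9462]
Written out:
  2.6111 phi_1 - 1.8215 phi_2 = -1.8215
  -1.8215 phi_1 + 2.6111 phi_2 = 1.9462
Solve by Cramer's rule:
  det = gamma(0)^2 - gamma(1)^2 = (2.6111)^2 - (-1.8215)^2 = 6.81784321 - 3.31786225 = 3.49998096
  phi_hat_1 = [gamma(1) gamma(0) - gamma(1) gamma(2)] / det = [(-1.8215)(2.6111) - (-1.8215)(1.9462)] / 3.49998096 = -1.21111535 / 3.49998096 = -0.346
  phi_hat_2 = [gamma(0) gamma(2) - gamma(1)^2] / det = [(2.6111)(1.9462) - (-1.8215)^2] / 3.49998096 = 1.76386057 / 3.49998096 = 0.504
So phi_hat = [-0.3460, 0.5040].
Therefore phi_hat_2 = 0.5040.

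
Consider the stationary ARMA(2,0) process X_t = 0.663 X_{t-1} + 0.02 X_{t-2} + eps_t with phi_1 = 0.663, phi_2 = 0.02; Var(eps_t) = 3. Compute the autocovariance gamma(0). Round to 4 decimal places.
\gamma(0) = 5.5341

Multiply the model equation by X_{t-k} and take expectations. With theta_0 = psi_0 = 1 and psi_j the MA(infinity) weights, this gives
  gamma(k) - sum_i phi_i gamma(k-i) = c_k,
  c_k = sigma^2 * sum_{j=k..q} theta_j psi_{j-k}   (c_k = 0 for k > q),
using gamma(-m) = gamma(m).
Pure AR (q = 0): c_0 = sigma^2 = 3, c_k = 0 for k >= 1.
Equations for k = 0, 1, 2 (AR order 2, c_2 = 0):
  (E0) gamma(0) = phi_1 gamma(1) + phi_2 gamma(2) + c_0
  (E1) gamma(1) = phi_1 gamma(0) + phi_2 gamma(1) + c_1
  (E2) gamma(2) = phi_1 gamma(1) + phi_2 gamma(0)
From (E1): gamma(1) = A gamma(0) + B with
  A = phi_1 / (1 - phi_2) = 0.663 / 0.98 = 0.676531,   B = c_1 / (1 - phi_2) = 0 / 0.98 = 0.
Insert (E2) into (E0): gamma(0) (1 - phi_2^2) = phi_1 (1 + phi_2) gamma(1) + c_0.
  phi_1 (1 + phi_2) = (0.663)(1.02) = 0.67626,   1 - phi_2^2 = 0.9996.
Replace gamma(1) by A gamma(0) + B and collect gamma(0):
  gamma(0) [0.9996 - (0.67626)(0.676531)] = c_0 = 3
  gamma(0) * 0.542089 = 3
  gamma(0) = 3 / 0.542089 = 5.534142.
Therefore gamma(0) = 5.5341 (to 4 decimal places).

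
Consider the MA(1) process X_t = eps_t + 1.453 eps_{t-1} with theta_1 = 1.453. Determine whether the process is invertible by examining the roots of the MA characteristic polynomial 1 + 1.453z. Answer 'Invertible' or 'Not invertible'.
\text{Not invertible}

The MA(q) characteristic polynomial is P(z) = 1 + 1.453z.
Invertibility requires all roots to lie outside the unit circle, i.e. |z| > 1 for every root.
This is linear in z: 1 + (1.453) z = 0  =>  z = -1/(1.453) = -0.688231,  |z| = 0.688231.
Moduli of all roots: 0.6882.
All moduli strictly greater than 1? No.
Verdict: Not invertible.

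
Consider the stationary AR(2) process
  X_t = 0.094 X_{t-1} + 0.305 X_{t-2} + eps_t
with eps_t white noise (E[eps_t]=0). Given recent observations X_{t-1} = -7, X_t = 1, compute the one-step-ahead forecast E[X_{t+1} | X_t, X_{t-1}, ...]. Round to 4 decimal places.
E[X_{t+1} \mid \mathcal F_t] = -2.0410

For an AR(p) model X_t = c + sum_i phi_i X_{t-i} + eps_t, the
one-step-ahead conditional mean is
  E[X_{t+1} | X_t, ...] = c + sum_i phi_i X_{t+1-i}.
Substitute known values:
  E[X_{t+1} | ...] = (0.094) * (1) + (0.305) * (-7)
                   = -2.0410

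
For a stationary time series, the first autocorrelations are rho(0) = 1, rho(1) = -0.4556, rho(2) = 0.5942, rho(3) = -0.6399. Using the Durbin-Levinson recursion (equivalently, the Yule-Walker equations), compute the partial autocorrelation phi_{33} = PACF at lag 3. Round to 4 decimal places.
\phi_{33} = -0.4620

The PACF at lag k is phi_{kk}, the last component of the solution
to the Yule-Walker system G_k phi = r_k where
  (G_k)_{ij} = rho(|i - j|), (r_k)_i = rho(i), i,j = 1..k.
Equivalently, Durbin-Levinson gives phi_{kk} iteratively:
  phi_{11} = rho(1)
  phi_{kk} = [rho(k) - sum_{j=1..k-1} phi_{k-1,j} rho(k-j)]
            / [1 - sum_{j=1..k-1} phi_{k-1,j} rho(j)],
  phi_{k,j} = phi_{k-1,j} - phi_{kk} phi_{k-1,k-j},  j = 1..k-1.
Step k = 1:
  phi_11 = rho(1) = -0.4556.
Step k = 2:
  phi_22 = [rho(2) - phi_11 rho(1)] / [1 - phi_11 rho(1)] = [0.5942 - (-0.4556)(-0.4556)] / [1 - (-0.4556)(-0.4556)]
         = 0.38662864 / 0.79242864 = 0.487903.
  Update: phi_21 = phi_11 - phi_22 phi_11 = -0.4556 - (0.487903)(-0.4556) = -0.233311.
Step k = 3:
  phi_33 = [rho(3) - phi_21 rho(2) - phi_22 rho(1)] / [1 - phi_21 rho(1) - phi_22 rho(2)]
    numerator   = -0.6399 - (-0.233311)(0.5942) - (0.487903)(-0.4556) = -0.27897769
    denominator = 1 - (-0.233311)(-0.4556) - (0.487903)(0.5942) = 0.60379121
  phi_33 = -0.27897769 / 0.60379121 = -0.462.
Therefore phi_{33} = -0.4620.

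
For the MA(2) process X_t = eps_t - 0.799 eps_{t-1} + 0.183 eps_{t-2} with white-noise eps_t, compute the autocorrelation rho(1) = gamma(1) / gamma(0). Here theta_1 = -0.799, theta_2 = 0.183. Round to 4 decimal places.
\rho(1) = -0.5654

For an MA(q) process with theta_0 = 1, the autocovariance is
  gamma(k) = sigma^2 * sum_{i=0..q-k} theta_i * theta_{i+k},
and rho(k) = gamma(k) / gamma(0). Sigma^2 cancels.
  numerator   = (1)*(-0.799) + (-0.799)*(0.183) = -0.945217.
  denominator = (1)^2 + (-0.799)^2 + (0.183)^2 = 1.67189.
  rho(1) = -0.945217 / 1.67189 = -0.5654.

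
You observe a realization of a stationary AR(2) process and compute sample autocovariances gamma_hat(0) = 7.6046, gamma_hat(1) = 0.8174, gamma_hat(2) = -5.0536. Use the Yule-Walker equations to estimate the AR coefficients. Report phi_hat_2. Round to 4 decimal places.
\hat\phi_{2} = -0.6840

The Yule-Walker equations for an AR(p) process read, in matrix form,
  Gamma_p phi = r_p,   with   (Gamma_p)_{ij} = gamma(|i - j|),
                       (r_p)_i = gamma(i),   i,j = 1..p.
Substitute the sample gammas (Toeplitz matrix and right-hand side of size 2):
  Gamma_p = [[7.6046, 0.8174], [0.8174, 7.6046]]
  r_p     = [0.8174, -5.0536]
Written out:
  7.6046 phi_1 + 0.8174 phi_2 = 0.8174
  0.8174 phi_1 + 7.6046 phi_2 = -5.0536
Solve by Cramer's rule:
  det = gamma(0)^2 - gamma(1)^2 = (7.6046)^2 - (0.8174)^2 = 57.82994116 - 0.66814276 = 57.1617984
  phi_hat_1 = [gamma(1) gamma(0) - gamma(1) gamma(2)] / det = [(0.8174)(7.6046) - (0.8174)(-5.0536)] / 57.1617984 = 10.34681268 / 57.1617984 = 0.181
  phi_hat_2 = [gamma(0) gamma(2) - gamma(1)^2] / det = [(7.6046)(-5.0536) - (0.8174)^2] / 57.1617984 = -39.09874932 / 57.1617984 = -0.684
So phi_hat = [0.1810, -0.6840].
Therefore phi_hat_2 = -0.6840.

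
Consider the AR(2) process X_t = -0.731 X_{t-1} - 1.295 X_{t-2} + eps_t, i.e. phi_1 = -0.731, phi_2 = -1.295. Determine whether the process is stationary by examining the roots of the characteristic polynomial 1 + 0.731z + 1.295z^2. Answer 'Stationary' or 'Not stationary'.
\text{Not stationary}

The AR(p) characteristic polynomial is P(z) = 1 + 0.731z + 1.295z^2.
Stationarity requires all roots to lie outside the unit circle, i.e. |z| > 1 for every root.
Set 1 + (0.731) z + (1.295) z^2 = 0, i.e. a z^2 + b z + c = 0 with a = 1.295, b = 0.731, c = 1.
Discriminant D = b^2 - 4ac = (0.731)^2 - 4*(1.295)*1 = 0.534361 - (5.18) = -4.645639.
D < 0, so the roots are the complex-conjugate pair z = (-b +/- i sqrt(-D)) / (2a) = -0.2822 +/- 0.8322i.
For a conjugate pair |z|^2 = z * conj(z) = (product of roots) = c/a = 1/(1.295) = 0.772201, so |z| = sqrt(0.772201) = 0.8787 for both roots.
Moduli of all roots: 0.8787, 0.8787.
All moduli strictly greater than 1? No.
Verdict: Not stationary.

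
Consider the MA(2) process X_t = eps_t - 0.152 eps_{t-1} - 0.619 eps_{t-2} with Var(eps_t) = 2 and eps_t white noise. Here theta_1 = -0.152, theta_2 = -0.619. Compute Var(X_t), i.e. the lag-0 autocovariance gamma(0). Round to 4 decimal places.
\gamma(0) = 2.8125

For an MA(q) process X_t = eps_t + sum_i theta_i eps_{t-i} with
Var(eps_t) = sigma^2, the variance is
  gamma(0) = sigma^2 * (1 + sum_i theta_i^2).
  sum_i theta_i^2 = (-0.152)^2 + (-0.619)^2 = 0.023104 + 0.383161 = 0.406265.
  gamma(0) = 2 * (1 + 0.406265) = 2 * 1.406265 = 2.81253, which rounds to 2.8125.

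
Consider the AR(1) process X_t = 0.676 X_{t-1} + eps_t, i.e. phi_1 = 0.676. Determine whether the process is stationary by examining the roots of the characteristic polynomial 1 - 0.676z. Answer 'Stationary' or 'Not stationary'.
\text{Stationary}

The AR(p) characteristic polynomial is P(z) = 1 - 0.676z.
Stationarity requires all roots to lie outside the unit circle, i.e. |z| > 1 for every root.
This is linear in z: 1 + (-0.676) z = 0  =>  z = -1/(-0.676) = 1.47929,  |z| = 1.47929.
Moduli of all roots: 1.4793.
All moduli strictly greater than 1? Yes.
Verdict: Stationary.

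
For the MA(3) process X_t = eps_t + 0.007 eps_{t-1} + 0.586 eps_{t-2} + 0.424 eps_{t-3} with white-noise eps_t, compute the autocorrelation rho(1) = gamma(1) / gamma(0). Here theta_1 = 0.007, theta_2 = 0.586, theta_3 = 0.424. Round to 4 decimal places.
\rho(1) = 0.1704

For an MA(q) process with theta_0 = 1, the autocovariance is
  gamma(k) = sigma^2 * sum_{i=0..q-k} theta_i * theta_{i+k},
and rho(k) = gamma(k) / gamma(0). Sigma^2 cancels.
  numerator   = (1)*(0.007) + (0.007)*(0.586) + (0.586)*(0.424) = 0.259566.
  denominator = (1)^2 + (0.007)^2 + (0.586)^2 + (0.424)^2 = 1.523221.
  rho(1) = 0.259566 / 1.523221 = 0.1704.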